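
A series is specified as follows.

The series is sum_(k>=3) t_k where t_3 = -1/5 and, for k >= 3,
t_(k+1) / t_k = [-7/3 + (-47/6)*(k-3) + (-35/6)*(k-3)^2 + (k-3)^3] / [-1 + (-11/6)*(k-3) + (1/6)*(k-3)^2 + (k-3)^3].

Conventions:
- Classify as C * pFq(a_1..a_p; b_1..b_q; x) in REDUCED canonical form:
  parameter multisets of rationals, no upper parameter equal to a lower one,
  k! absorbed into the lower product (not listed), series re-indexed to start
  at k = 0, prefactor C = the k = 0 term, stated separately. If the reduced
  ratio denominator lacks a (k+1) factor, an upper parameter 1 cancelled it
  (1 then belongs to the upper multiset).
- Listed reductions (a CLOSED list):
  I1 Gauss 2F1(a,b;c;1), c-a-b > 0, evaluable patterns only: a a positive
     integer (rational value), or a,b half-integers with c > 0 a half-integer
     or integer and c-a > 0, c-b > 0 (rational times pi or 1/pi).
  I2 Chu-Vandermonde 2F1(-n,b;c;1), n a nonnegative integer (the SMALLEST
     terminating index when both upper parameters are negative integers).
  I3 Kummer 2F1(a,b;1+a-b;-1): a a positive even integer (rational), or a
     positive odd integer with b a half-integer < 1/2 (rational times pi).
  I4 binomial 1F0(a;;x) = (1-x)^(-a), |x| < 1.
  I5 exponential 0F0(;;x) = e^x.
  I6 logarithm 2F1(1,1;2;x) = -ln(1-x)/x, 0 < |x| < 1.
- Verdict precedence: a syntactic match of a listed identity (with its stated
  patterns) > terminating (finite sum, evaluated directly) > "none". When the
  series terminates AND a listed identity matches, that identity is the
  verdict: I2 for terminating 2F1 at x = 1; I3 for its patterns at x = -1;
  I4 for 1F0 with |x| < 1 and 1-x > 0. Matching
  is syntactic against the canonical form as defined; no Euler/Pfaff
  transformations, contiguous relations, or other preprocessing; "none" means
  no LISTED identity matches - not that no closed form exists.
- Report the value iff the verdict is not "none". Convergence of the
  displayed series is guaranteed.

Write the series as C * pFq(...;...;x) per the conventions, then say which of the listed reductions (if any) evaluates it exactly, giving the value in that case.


With C = -1/5: the canonical form is 2F1(-7, 1/2; -3/2; 1). Verdict (x = 1): Chu-Vandermonde (I2) applies (terminating 2F1 at x = 1 with n = 7, b = 1/2, c = -3/2). Value: 0.

Structural cue: t_0 = -1/5 here, and cancel k + 2/3 from the displayed ratio first; then C = -1/5, x = 1.
Term ratio: r(k) = 1 * (k-7) (k+1/2) / [(k-3/2) (k+1)] ; factor over Q: parameters, x = 1, and C = -1/5.


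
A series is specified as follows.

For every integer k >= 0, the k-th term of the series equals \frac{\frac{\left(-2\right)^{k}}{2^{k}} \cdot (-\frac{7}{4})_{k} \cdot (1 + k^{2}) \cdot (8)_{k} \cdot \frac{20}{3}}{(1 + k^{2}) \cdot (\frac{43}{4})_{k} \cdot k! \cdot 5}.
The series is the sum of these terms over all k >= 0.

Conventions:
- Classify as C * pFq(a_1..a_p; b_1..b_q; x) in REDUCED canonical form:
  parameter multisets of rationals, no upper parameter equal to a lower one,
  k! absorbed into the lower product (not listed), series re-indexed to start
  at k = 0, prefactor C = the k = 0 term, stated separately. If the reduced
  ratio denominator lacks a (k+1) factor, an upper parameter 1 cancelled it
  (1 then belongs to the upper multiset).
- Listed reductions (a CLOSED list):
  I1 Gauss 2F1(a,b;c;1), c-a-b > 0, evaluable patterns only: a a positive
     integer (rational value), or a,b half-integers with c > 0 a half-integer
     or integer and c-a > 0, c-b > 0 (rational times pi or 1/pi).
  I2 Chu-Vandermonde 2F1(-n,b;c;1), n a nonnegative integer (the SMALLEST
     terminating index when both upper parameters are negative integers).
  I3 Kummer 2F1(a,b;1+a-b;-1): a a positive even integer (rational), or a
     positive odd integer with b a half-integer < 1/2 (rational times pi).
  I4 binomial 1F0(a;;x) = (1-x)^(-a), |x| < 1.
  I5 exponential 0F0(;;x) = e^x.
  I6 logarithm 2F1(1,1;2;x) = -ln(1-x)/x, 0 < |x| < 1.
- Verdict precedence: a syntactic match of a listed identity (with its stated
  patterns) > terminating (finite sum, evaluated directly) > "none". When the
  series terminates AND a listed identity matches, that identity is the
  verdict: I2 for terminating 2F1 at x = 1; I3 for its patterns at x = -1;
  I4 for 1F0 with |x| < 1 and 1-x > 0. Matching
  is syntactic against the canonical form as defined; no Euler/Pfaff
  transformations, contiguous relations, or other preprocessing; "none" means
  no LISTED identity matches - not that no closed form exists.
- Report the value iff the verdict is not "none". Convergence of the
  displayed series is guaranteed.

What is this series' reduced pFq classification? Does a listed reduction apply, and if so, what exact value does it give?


Classification (C = \frac{4}{3}): 2F1 with upper {-\frac{7}{4}, 8}, lower {\frac{43}{4}}, argument x = -1. Verdict: Kummer (I3) applies (x = -1; c = \frac{43}{4} equals 1+a-b for upper {-\frac{7}{4}, 8}: listed pattern). Hence: \frac{3627}{1024}.

The tell: with t_0 = \frac{4}{3}, the two k-th powers (prefactor 4/3) combine into one argument.
Ratio: r(k) = -1 * (k-\frac{7}{4}) (k+8) / [(k+\frac{43}{4}) (k+1)] - poly over poly, x = -1 from leading terms; C = \frac{4}{3} at k = 0.


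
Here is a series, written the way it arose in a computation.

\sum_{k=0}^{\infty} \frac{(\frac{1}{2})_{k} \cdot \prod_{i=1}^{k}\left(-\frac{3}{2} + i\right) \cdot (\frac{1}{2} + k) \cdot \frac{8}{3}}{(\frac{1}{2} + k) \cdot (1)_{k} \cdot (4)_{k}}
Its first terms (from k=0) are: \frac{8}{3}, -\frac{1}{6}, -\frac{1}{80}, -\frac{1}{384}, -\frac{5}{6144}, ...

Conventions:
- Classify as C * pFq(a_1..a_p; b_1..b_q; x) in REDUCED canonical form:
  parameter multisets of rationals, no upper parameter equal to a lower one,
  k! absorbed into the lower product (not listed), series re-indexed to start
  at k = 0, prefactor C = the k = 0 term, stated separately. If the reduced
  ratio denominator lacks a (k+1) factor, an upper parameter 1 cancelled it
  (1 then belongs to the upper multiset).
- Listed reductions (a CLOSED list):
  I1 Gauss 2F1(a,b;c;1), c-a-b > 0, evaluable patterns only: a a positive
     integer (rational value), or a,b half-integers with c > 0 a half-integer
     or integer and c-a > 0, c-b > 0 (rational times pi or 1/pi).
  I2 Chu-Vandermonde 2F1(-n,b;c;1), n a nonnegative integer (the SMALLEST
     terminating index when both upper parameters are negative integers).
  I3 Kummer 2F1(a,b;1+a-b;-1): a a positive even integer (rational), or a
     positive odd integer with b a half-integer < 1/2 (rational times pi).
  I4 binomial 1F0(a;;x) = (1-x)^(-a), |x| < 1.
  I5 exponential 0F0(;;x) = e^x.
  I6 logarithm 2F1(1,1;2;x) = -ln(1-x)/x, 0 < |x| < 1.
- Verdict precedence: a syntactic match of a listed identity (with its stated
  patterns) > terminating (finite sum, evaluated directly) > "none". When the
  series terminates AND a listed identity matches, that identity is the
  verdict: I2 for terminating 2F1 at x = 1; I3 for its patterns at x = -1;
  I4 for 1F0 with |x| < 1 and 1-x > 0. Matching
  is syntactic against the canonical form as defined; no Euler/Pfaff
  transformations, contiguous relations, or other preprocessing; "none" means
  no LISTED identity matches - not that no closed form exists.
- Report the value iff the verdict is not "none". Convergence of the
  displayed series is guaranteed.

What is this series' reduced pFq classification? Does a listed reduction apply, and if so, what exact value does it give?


The series (x = 1) is 2F1: upper {-\frac{1}{2}, \frac{1}{2}}, lower {4}, prefactor \frac{8}{3}. Verdict (x = 1): the half-integer Gauss pattern (I1) applies (x = 1; upper {-\frac{1}{2}, \frac{1}{2}} half-integers, c = 4 in the evaluable pattern). Exact value: \frac{4096}{525} / \pi.

First insight: with t_0 = \frac{8}{3}, (1)_k (C = 8/3, x = 1) is k! itself.
Term ratio: r(k) = 1 * (k-\frac{1}{2}) (k+\frac{1}{2}) / [(k+4) (k+1)] - poly over poly, x = 1 from leading terms; C = \frac{8}{3} at k = 0.


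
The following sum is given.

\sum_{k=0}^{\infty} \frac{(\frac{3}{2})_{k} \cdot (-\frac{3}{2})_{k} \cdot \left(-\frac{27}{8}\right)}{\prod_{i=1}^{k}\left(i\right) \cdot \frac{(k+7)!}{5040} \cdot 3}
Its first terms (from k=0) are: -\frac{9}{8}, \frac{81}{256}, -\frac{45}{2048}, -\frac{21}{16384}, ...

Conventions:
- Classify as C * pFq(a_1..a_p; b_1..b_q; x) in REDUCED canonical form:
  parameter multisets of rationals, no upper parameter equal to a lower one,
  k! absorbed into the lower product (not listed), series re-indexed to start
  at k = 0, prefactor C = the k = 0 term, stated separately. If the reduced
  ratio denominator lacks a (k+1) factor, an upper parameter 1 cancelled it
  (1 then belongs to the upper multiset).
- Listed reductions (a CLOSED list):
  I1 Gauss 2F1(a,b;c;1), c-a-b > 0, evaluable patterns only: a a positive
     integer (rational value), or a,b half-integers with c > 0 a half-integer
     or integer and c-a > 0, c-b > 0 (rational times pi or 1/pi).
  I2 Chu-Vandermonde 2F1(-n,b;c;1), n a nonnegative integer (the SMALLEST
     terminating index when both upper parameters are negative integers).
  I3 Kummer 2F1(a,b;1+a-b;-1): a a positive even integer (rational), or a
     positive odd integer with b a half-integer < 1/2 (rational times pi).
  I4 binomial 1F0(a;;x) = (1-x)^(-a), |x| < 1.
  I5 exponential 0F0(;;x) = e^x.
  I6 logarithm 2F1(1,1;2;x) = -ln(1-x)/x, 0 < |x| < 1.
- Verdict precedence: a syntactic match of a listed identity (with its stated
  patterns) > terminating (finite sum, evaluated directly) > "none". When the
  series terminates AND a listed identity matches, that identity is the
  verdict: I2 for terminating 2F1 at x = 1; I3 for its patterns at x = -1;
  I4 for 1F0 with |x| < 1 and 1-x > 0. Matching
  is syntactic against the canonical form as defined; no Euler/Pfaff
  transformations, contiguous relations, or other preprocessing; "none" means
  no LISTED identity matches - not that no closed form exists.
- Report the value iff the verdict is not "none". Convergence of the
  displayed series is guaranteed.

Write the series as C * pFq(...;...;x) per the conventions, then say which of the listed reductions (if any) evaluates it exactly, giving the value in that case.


Structural cue: with t_0 = -\frac{9}{8}, the constant factors (C = -9/8, x = 1) combine into one prefactor.
Ratio: r(k) = 1 * (k-\frac{3}{2}) (k+\frac{3}{2}) / [(k+8) (k+1)] - rational; roots negated = parameters, x = 1, C = -\frac{9}{8}.

x = 1 here; the reduced form reads 2F1, upper {-\frac{3}{2}, \frac{3}{2}}, lower {8}, C = -\frac{9}{8}. Verdict (x = 1): Gauss (I1, half-integer pattern) applies (x = 1; upper {-\frac{3}{2}, \frac{3}{2}} half-integers, c = 8 in the evaluable pattern). Sum: \left(-\frac{1048576}{401115}\right) / \pi.


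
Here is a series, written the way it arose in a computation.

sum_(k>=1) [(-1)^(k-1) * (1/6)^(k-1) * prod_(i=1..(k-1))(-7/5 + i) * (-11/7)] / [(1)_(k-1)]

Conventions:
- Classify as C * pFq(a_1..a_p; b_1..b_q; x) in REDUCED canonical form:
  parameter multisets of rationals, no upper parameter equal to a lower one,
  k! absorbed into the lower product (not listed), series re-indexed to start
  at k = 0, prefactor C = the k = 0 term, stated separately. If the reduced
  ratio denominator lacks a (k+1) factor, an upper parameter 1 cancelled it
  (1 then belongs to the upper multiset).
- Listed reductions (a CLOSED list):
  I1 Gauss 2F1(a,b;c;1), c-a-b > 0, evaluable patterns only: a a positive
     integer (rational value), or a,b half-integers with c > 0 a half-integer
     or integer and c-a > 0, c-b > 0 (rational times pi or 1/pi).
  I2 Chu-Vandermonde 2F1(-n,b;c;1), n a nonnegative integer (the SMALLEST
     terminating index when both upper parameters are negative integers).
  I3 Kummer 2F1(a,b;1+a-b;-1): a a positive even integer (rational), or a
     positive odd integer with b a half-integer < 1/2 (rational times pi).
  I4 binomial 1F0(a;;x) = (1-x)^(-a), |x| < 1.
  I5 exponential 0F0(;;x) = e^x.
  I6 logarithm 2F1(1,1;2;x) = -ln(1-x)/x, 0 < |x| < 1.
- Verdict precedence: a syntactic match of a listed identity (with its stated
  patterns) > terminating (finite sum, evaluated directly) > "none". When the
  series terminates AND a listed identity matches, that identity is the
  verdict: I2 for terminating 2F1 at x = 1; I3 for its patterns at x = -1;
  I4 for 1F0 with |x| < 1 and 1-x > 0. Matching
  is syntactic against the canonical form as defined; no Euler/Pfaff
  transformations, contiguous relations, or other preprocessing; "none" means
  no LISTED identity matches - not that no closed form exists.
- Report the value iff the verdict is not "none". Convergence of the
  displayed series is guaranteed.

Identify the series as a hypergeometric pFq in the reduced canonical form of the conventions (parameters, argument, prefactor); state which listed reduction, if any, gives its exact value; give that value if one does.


Prefactor -11/7, argument -1/6: 1F0 with upper {-2/5} over lower {-}. Verdict (x = -1/6): the binomial series (I4) applies (the 1F0 binomial series: exponent 2/5, x = -1/6). Value: (-11/7) * (7/6)^(2/5).

Structural cue: t_0 being -11/7, the (-1)^k factor (prefactor -11/7) folds into the argument's sign.
Ratio: r(k) = (-1/6) * (k-2/5) / [(k+1)] - rational in k. x = (-1/6); t_0 = -11/7; negate the roots.


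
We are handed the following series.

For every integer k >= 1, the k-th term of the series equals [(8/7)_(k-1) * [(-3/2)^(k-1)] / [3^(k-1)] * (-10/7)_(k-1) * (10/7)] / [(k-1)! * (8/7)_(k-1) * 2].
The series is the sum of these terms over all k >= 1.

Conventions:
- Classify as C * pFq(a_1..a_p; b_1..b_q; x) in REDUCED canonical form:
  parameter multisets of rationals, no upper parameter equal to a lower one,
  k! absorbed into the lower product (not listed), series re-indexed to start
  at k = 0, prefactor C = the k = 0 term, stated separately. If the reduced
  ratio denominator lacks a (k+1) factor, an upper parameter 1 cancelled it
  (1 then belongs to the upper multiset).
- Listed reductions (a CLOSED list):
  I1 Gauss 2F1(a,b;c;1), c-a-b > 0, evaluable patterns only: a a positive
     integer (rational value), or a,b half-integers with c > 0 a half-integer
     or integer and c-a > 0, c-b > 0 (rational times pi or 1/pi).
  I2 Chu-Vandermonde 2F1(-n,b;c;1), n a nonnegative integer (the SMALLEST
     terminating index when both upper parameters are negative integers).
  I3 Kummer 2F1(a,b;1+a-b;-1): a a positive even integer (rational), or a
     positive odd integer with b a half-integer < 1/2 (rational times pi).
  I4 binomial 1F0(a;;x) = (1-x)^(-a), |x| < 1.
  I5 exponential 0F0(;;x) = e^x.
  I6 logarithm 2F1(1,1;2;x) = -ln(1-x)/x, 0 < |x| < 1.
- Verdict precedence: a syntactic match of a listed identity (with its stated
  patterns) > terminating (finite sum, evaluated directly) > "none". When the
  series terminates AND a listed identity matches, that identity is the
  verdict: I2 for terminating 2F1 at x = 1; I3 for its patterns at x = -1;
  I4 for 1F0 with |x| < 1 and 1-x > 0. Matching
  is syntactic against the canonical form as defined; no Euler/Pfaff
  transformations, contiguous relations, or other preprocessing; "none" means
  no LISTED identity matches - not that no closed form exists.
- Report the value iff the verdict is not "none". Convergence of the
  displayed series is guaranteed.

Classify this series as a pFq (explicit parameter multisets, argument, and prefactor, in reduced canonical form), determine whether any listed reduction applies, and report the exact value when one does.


Prefactor 5/7, argument -1/2: 1F0 with upper {-10/7} over lower {-}. Verdict: binomial (I4) applies (the 1F0 binomial series: exponent 10/7, x = -1/2). Its exact value is (5/7) * (3/2)^(10/7).

First insight: with t_0 = 5/7, the two k-th powers (prefactor 5/7) combine into one argument.
Step ratio: r(k) = (-1/2) * (k-10/7) / [(k+1)] ; factor over Q: parameters, x = (-1/2), and C = 5/7.


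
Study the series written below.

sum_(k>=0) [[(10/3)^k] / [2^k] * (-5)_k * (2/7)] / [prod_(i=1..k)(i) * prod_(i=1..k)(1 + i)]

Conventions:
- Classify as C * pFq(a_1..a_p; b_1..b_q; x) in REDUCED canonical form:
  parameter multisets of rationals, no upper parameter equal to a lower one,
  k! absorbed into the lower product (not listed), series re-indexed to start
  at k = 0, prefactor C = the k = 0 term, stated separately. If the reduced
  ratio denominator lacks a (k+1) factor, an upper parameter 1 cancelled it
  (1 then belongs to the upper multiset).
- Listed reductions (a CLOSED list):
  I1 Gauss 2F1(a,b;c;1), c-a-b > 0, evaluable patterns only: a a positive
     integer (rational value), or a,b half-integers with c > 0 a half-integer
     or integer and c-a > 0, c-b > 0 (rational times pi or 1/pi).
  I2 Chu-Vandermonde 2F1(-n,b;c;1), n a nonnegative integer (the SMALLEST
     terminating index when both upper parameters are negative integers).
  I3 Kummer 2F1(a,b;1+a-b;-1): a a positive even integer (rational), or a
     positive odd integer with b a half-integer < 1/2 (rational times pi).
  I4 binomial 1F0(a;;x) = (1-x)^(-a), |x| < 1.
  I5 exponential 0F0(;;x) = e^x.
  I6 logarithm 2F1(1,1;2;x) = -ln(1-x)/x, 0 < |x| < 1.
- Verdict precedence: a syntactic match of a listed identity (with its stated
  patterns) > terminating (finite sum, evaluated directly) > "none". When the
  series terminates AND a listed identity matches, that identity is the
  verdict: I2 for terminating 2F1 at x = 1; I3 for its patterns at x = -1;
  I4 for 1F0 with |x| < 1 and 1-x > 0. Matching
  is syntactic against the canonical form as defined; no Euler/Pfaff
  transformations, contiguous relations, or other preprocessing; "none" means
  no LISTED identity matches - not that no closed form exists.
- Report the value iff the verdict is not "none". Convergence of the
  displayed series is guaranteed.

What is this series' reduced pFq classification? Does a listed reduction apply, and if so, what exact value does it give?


Reduced: x = 5/3, 1F1, upper = {-5}, lower = {2}, C = 2/7. Verdict: terminating. (-5)_k vanishes past k = 5, leaving a 6-term sum, computed directly. Exact value: -5683/122472.

First insight: t_0 = 2/7 here, and the two k-th powers (C = 2/7, x = 5/3) combine into one argument.
Consecutive-term ratio: r(k) = (5/3) * (k-5) / [(k+2) (k+1)] - rational in k, leading ratio (5/3); with t_0 = 2/7, classification follows.


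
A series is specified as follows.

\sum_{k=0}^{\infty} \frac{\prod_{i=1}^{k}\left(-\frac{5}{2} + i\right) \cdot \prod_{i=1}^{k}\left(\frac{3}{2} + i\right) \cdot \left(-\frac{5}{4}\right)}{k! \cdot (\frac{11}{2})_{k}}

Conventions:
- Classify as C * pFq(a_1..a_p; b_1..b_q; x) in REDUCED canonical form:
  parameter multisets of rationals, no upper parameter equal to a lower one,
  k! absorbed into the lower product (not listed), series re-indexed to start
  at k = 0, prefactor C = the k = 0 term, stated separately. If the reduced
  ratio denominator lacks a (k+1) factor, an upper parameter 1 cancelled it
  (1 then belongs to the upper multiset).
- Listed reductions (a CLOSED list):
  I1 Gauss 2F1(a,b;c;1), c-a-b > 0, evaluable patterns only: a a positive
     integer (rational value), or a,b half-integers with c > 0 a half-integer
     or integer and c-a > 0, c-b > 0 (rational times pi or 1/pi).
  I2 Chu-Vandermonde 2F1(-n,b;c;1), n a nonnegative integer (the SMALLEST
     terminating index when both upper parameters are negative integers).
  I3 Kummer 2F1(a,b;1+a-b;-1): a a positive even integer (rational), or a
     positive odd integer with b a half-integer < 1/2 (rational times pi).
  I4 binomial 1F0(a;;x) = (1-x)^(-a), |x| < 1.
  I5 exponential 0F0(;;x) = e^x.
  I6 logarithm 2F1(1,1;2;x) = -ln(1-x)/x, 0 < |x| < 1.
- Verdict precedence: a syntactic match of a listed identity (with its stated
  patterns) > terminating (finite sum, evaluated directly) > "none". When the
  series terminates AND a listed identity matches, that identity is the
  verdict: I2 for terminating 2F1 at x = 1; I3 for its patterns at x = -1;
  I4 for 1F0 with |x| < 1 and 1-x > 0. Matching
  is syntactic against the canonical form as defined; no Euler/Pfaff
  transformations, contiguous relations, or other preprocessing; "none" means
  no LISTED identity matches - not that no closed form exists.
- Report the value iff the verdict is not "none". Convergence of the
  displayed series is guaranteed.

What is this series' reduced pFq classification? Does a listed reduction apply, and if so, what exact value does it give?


Reduced: x = 1, 2F1, upper = {-\frac{3}{2}, \frac{5}{2}}, lower = {\frac{11}{2}}, C = -\frac{5}{4}. Verdict at x = 1: Gauss (I1, half-integer pattern) matches (x = 1; upper {-\frac{3}{2}, \frac{5}{2}} half-integers, c = \frac{11}{2} in the evaluable pattern). Exact value: \left(-\frac{11025}{65536}\right) \cdot \pi.

The tell: t_0 = -\frac{5}{4} here, and the running product (C = -5/4, x = 1) telescopes to a rising factorial.
Step ratio: r(k) = 1 * (k-\frac{3}{2}) (k+\frac{5}{2}) / [(k+\frac{11}{2}) (k+1)] - rational in k, leading ratio 1; with t_0 = -\frac{5}{4}, classification follows.


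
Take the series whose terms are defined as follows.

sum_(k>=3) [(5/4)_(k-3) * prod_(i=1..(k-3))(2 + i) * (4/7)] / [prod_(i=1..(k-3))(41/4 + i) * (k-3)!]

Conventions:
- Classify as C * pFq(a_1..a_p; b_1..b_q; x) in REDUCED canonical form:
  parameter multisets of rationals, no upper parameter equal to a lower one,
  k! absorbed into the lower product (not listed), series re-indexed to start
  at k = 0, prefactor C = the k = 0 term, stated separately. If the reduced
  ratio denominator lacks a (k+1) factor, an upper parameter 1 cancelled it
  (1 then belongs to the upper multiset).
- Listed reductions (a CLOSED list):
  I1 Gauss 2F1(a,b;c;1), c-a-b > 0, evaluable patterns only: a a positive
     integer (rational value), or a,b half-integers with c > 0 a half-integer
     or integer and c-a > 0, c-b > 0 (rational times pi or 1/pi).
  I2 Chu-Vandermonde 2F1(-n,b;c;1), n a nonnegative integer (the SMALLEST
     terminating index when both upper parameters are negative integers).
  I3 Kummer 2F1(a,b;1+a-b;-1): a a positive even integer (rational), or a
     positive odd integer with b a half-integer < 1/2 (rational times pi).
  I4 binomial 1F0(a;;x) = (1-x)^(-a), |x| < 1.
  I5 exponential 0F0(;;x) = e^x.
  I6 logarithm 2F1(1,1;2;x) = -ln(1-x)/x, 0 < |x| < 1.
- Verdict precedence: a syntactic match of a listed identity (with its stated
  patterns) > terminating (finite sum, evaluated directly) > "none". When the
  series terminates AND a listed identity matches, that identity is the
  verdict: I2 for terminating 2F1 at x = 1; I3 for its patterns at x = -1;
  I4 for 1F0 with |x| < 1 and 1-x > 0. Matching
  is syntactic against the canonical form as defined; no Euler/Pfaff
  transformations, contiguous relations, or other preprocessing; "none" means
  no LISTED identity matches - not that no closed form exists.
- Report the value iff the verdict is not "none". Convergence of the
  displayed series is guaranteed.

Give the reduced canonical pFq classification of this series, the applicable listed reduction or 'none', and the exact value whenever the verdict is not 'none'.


This is 4/7 * 2F1(5/4, 3; 45/4; 1) in reduced canonical form. Verdict at x = 1: Gauss's theorem (I1) matches (x = 1: the Gamma ratio telescopes since c-a-b = 7 > 0 and a = 3 in Z>0). Hence: 16687/18816.

Key step: t_0 being 4/7, the running product (C = 4/7, x = 1) telescopes to a rising factorial.
Step ratio: r(k) = 1 * (k+5/4) (k+3) / [(k+45/4) (k+1)] - rational in k, leading ratio 1; with t_0 = 4/7, classification follows.


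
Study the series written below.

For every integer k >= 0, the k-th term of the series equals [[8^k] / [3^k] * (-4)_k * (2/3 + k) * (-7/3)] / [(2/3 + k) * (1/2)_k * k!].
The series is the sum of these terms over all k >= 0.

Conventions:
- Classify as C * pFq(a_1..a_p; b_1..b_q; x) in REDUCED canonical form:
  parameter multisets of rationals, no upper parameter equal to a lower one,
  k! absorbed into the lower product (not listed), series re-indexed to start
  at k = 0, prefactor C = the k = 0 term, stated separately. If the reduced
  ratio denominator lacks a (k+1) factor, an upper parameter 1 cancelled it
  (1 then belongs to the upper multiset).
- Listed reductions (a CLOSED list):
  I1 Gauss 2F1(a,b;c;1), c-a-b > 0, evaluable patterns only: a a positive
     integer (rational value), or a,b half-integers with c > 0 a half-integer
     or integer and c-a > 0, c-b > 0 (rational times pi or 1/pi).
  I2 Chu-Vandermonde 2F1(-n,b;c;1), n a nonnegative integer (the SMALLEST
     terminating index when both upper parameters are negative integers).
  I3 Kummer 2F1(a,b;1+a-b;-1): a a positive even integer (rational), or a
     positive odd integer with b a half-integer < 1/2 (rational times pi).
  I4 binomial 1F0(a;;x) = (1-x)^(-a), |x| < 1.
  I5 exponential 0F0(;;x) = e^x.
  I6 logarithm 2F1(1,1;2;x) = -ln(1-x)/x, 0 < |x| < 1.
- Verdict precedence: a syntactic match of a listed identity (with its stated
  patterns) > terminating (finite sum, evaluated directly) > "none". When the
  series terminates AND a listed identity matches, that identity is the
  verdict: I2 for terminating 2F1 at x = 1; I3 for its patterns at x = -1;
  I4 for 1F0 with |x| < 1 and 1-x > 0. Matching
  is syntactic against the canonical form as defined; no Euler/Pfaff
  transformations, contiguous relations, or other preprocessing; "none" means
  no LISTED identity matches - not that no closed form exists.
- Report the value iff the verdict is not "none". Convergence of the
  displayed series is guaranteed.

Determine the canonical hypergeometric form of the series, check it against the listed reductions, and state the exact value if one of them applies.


x = 8/3 here; the reduced form reads 1F1, upper {-4}, lower {1/2}, C = -7/3. Verdict: terminating - the sum ends at index 4 because -4 is a negative integer; exact evaluation follows. Its exact value is -32377/3645.

Structural cue: x = (8/3) and the factor k + 2/3 cancels (top and bottom), leaving prefactor -7/3.
Term ratio: r(k) = (8/3) * (k-4) / [(k+1/2) (k+1)] - rational; roots negated = parameters, x = (8/3), C = -7/3.


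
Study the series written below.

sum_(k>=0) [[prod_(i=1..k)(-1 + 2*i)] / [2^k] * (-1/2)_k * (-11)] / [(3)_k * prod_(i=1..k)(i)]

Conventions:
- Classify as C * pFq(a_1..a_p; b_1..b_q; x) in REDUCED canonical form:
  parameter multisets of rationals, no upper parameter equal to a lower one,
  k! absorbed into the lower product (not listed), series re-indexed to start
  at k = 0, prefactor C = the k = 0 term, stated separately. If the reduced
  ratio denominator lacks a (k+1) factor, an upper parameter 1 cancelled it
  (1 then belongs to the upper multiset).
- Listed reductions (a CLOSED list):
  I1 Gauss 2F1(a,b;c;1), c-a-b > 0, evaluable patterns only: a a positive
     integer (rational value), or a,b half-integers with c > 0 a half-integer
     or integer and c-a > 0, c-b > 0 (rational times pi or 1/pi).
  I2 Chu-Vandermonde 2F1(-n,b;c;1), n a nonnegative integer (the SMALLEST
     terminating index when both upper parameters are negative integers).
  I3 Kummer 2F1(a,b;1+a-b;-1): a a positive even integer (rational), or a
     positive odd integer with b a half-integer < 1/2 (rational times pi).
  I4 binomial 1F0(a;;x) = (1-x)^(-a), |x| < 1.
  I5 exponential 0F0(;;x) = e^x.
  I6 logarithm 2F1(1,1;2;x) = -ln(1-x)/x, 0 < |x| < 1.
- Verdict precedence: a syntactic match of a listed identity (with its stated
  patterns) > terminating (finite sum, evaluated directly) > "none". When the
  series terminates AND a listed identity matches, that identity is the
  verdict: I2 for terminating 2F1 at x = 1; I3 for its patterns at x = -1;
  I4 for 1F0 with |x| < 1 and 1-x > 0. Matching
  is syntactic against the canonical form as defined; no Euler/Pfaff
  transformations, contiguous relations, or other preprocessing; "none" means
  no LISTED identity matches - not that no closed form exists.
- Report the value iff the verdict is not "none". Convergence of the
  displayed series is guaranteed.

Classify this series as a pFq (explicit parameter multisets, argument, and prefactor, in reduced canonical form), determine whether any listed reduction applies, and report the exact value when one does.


At argument 1: a 2F1 with upper {-1/2, 1/2}, lower {3}, scaled by C = -11. Verdict: Gauss (I1, half-integer pattern) fires (x = 1; upper {-1/2, 1/2} half-integers, c = 3 in the evaluable pattern). Value: (-1408/45) / pi.

Key step: from the first term -11: the odd product 1*3*...*(2k-1) (C = -11) is 2^k (1/2)_k.
Ratio: r(k) = 1 * (k-1/2) (k+1/2) / [(k+3) (k+1)] ; factor over Q: parameters, x = 1, and C = -11.


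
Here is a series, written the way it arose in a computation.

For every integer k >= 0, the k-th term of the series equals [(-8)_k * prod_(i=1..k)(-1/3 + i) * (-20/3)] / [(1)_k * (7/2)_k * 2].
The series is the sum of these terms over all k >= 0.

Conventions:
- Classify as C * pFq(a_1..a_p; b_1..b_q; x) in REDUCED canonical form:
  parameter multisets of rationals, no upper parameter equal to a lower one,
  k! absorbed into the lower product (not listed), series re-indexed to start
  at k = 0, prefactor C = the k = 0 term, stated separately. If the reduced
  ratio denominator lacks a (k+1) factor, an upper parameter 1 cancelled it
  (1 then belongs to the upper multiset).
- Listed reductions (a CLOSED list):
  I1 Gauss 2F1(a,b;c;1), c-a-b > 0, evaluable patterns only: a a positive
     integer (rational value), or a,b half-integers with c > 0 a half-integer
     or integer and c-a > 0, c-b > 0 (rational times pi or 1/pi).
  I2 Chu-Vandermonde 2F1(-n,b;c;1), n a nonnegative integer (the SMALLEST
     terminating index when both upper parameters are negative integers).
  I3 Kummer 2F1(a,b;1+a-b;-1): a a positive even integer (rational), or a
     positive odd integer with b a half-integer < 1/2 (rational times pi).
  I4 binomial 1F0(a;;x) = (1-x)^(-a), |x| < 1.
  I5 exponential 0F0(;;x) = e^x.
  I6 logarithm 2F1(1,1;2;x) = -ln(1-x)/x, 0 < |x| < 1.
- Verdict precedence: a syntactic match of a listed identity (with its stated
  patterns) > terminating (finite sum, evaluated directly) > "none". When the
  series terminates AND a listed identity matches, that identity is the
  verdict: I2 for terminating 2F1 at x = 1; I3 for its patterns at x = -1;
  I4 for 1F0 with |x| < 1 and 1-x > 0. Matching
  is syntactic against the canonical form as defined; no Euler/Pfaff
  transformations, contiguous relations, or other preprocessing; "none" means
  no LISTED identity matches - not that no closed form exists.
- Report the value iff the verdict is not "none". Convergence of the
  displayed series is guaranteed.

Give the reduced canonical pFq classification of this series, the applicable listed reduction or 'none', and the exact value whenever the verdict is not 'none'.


Classification (C = -10/3): 2F1 with upper {-8, 2/3}, lower {7/2}, argument x = 1. Verdict: Vandermonde's identity (I2) fires (terminating 2F1 at x = 1 with n = 8, b = 2/3, c = 7/2). Its exact value is -40191612430/30322429137.

Key step: with t_0 = -10/3, the constant factors (C = -10/3) combine into one prefactor.
Consecutive-term ratio: r(k) = 1 * (k-8) (k+2/3) / [(k+7/2) (k+1)] - poly over poly, x = 1 from leading terms; C = -10/3 at k = 0.


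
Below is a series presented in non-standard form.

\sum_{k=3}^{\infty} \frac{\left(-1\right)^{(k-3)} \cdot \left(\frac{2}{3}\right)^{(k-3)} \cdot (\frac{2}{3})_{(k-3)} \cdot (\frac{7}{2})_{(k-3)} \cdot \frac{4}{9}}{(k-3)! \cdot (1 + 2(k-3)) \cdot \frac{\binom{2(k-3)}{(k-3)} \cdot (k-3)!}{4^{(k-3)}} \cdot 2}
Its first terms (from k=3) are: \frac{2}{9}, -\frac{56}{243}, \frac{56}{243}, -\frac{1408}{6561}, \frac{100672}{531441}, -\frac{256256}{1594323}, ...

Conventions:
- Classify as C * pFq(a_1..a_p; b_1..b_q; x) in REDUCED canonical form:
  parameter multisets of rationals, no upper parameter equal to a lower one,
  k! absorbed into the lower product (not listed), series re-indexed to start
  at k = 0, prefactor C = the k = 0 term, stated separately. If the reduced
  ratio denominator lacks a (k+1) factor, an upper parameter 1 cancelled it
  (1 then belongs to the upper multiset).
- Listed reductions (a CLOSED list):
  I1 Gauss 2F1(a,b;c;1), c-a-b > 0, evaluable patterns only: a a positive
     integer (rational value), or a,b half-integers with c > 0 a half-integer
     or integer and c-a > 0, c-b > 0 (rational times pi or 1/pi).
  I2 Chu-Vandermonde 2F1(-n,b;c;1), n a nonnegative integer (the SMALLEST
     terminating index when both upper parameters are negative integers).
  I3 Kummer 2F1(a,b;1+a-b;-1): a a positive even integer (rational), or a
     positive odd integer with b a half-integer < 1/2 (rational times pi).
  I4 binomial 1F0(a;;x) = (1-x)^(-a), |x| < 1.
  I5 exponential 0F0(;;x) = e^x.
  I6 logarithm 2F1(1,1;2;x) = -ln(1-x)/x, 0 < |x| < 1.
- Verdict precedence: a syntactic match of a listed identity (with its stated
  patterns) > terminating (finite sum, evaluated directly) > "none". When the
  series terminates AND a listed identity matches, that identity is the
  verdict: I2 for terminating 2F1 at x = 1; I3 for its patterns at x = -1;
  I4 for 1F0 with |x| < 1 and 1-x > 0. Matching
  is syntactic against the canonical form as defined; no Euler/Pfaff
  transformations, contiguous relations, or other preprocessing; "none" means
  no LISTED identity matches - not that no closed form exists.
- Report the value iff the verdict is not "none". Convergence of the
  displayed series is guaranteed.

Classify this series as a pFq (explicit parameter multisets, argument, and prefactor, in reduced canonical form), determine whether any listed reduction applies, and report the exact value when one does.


This is \frac{2}{9} * 2F1(\frac{2}{3}, \frac{7}{2}; \frac{3}{2}; -\frac{2}{3}) in reduced canonical form. Verdict: none here - no I1-I6 shape fits x = -\frac{2}{3} with lower {\frac{3}{2}}.

Key step: x = -\frac{2}{3} and the (-1)^k factor (C = 2/9, x = -2/3) folds into the argument's sign.
Ratio: r(k) = -\frac{2}{3} * (k+\frac{2}{3}) (k+\frac{7}{2}) / [(k+\frac{3}{2}) (k+1)] - poly over poly, x = -\frac{2}{3} from leading terms; C = \frac{2}{9} at k = 0.


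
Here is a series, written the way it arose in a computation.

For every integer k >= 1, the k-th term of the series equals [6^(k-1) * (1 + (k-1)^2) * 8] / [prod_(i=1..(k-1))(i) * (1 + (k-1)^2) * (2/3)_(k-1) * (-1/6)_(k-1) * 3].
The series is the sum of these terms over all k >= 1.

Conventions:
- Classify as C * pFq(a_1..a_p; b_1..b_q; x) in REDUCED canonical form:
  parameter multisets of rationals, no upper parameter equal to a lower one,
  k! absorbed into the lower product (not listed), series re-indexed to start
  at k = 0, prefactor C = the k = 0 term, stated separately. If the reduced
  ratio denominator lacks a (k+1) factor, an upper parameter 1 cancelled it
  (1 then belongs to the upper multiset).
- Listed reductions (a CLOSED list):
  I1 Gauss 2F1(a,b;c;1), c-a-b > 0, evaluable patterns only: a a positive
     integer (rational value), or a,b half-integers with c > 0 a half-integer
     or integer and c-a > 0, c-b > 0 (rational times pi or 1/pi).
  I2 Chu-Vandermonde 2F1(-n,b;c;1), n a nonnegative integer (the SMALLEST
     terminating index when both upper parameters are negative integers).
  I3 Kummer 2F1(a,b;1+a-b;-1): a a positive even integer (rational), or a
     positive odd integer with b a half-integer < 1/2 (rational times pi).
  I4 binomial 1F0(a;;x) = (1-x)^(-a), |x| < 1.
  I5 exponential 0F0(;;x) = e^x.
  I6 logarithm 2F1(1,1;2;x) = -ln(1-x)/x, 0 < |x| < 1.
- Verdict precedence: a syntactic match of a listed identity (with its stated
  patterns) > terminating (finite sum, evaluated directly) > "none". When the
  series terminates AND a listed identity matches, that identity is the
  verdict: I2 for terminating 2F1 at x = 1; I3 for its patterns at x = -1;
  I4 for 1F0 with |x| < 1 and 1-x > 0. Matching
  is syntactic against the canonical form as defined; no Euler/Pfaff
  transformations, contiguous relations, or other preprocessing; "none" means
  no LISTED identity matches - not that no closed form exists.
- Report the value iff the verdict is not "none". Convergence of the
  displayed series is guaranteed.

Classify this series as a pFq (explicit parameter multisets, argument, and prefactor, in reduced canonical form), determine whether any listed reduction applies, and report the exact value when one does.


Canonical form: C = 8/3 times 0F2 with upper {-}, lower {-1/6, 2/3}, x = 6. Verdict: none - this 0F2 at x = 6 matches no listed pattern, and upper {-} holds no stopper.

Key observation: from the first term 8/3: k^2 + 1 divides numerator and denominator alike; prefactor 8/3 after cancelling.
Term ratio: r(k) = 6 * 1 / [(k-1/6) (k+2/3) (k+1)] - rational in k, leading ratio 6; with t_0 = 8/3, classification follows.


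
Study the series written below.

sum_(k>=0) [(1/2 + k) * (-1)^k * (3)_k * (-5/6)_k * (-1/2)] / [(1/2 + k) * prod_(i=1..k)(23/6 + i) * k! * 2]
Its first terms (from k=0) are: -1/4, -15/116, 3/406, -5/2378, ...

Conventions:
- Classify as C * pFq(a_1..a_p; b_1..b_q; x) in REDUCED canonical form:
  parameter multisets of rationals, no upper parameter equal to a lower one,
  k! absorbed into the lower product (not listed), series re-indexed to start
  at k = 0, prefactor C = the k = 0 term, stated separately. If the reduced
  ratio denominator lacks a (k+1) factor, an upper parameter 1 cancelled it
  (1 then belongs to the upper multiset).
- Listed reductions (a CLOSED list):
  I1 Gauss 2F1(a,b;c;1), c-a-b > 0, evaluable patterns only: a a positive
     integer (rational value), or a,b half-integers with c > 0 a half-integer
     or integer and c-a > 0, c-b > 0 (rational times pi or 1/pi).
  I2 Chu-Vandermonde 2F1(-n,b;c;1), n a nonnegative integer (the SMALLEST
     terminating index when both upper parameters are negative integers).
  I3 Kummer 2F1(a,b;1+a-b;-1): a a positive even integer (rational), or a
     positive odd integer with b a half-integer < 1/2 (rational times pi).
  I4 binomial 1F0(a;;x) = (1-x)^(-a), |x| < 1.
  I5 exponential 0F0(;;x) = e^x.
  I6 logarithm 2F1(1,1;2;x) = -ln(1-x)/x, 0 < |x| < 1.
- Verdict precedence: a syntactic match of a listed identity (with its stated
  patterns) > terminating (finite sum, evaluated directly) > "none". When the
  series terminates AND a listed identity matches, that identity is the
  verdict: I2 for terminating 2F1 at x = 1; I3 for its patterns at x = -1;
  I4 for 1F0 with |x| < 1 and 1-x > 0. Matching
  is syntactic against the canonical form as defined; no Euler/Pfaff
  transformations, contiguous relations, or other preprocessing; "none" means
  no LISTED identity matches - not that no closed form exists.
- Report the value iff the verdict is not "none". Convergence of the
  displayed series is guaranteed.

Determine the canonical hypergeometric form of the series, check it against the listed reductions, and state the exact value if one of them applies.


The series (x = -1) is 2F1: upper {-5/6, 3}, lower {29/6}, prefactor -1/4. Verdict: none - at argument -1 the multisets {-5/6, 3} ; {29/6} match no listed identity.

The tell: from the first term -1/4: the constant factors (C = -1/4, x = -1) combine into one prefactor.
Ratio: r(k) = (-1) * (k-5/6) (k+3) / [(k+29/6) (k+1)] - rational in k. x = (-1); t_0 = -1/4; negate the roots.


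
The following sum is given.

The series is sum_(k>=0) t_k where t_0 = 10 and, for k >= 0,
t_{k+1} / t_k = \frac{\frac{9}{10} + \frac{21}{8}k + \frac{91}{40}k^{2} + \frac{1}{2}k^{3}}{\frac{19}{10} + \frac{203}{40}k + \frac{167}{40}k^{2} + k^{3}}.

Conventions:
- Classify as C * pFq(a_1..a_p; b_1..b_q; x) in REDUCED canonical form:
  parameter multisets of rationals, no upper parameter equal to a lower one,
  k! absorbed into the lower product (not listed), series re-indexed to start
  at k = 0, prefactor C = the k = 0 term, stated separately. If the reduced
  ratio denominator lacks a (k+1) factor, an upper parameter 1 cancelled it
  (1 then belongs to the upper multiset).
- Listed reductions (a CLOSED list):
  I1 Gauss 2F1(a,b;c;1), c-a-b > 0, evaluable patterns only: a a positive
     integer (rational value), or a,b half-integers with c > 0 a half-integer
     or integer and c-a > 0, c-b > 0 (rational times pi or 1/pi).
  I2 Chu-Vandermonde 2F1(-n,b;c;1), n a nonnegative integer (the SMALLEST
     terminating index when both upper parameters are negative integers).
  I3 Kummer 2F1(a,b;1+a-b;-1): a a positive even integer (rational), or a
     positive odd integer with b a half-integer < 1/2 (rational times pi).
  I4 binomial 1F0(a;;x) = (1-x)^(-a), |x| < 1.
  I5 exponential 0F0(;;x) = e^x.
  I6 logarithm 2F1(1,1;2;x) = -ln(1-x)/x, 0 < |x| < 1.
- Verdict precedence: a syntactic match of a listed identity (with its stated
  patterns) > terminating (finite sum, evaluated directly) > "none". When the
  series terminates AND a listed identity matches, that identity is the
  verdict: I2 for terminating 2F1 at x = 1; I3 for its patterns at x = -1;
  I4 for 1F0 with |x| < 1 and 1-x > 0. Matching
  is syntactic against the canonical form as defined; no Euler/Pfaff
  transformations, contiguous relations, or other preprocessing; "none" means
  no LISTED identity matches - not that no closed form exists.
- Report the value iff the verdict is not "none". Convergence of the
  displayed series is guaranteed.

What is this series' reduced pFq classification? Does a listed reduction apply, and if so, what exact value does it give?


This is 10 * 2F1(\frac{3}{4}, 3; \frac{19}{8}; \frac{1}{2}) in reduced canonical form. Verdict: no listed reduction: x = \frac{1}{2} and upper {\frac{3}{4}, 3} fail every I1-I6 pattern.

First insight: with t_0 = 10, the parameter 4/5 appears in both the upper and lower lists and cancels.
Ratio: r(k) = \frac{1}{2} * (k+\frac{3}{4}) (k+3) / [(k+\frac{19}{8}) (k+1)] - rational in k, leading ratio \frac{1}{2}; with t_0 = 10, classification follows.
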